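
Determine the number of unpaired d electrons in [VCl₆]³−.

2

Summing ligand charges against the −3 overall charge gives an oxidation state of +3 for vanadium.
V sits in group 5, so the d-electron count is 5 − 3 = 2.
In an octahedral field the d² configuration is t₂g²e_g⁰ (only one arrangement possible), giving 2 unpaired electrons.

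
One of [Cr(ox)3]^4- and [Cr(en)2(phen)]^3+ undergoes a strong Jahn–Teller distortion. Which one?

[Cr(ox)3]^4-: Summing ligand charges against the −4 overall charge gives an oxidation state of +2 for chromium. Cr sits in group 6, so the d-electron count is 6 − 2 = 4. Oxalate is a weak-field ligand for a first-row metal, so the complex is high-spin. The t₂g³e_g¹ (high-spin) configuration has an unevenly filled e_g set; the Jahn–Teller theorem predicts a tetragonal distortion (typically axial elongation) to lift the degeneracy.
[Cr(en)2(phen)]^3+: Ligand charges: ethylenediamine is neutral; 1,10-phenanthroline is neutral. With an overall charge of +3 the chromium centre must be in the +3 oxidation state. Cr sits in group 6, so the d-electron count is 6 − 3 = 3. The d³ configuration leaves the e_g set evenly filled (or empty) — no strong Jahn–Teller driving force.

[Cr(ox)3]^4-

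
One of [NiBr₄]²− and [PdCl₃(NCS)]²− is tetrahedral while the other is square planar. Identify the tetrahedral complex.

For [NiBr₄]²−: Summing ligand charges against the −2 overall charge gives an oxidation state of +2 for nickel. Group 10 minus oxidation state 2 gives a d⁸ configuration. Bromide is a weak-field ligand. With weak-field ligands the CFSE gain from square planar is small, so a 3d d⁸ ion takes the sterically preferred tetrahedral geometry. → tetrahedral.
For [PdCl₃(NCS)]²−: Ligand charges: each chloride is −1; each isothiocyanate is −1. With an overall charge of −2 the palladium centre must be in the +2 oxidation state. Palladium is a group-10 element; Pd(II) is therefore d⁸. A 4d d⁸ ion has a large crystal-field splitting; square planar leaves the high-energy d_{x²−y²} orbital empty and maximises CFSE. → square planar.

[NiBr₄]²−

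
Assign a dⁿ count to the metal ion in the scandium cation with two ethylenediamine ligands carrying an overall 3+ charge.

Summing ligand charges against the +3 overall charge gives an oxidation state of +3 for scandium.
Sc sits in group 3, so the d-electron count is 3 − 3 = 0.

d0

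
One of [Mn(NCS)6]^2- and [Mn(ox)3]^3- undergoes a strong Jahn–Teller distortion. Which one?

[Mn(NCS)6]^2-: Summing ligand charges against the −2 overall charge gives an oxidation state of +4 for manganese. Group 7 minus oxidation state 4 gives a d³ configuration. The d³ configuration leaves the e_g set evenly filled (or empty) — no strong Jahn–Teller driving force.
[Mn(ox)3]^3-: Ligand charges: each oxalate is −2. With an overall charge of −3 the manganese centre must be in the +3 oxidation state. Group 7 minus oxidation state 3 gives a d⁴ configuration. Oxalate is a weak-field ligand for a first-row metal, so the complex is high-spin. The t₂g³e_g¹ (high-spin) configuration has an unevenly filled e_g set; the Jahn–Teller theorem predicts a tetragonal distortion (typically axial elongation) to lift the degeneracy.

[Mn(ox)3]^3-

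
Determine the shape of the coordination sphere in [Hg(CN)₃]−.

Summing ligand charges against the −1 overall charge gives an oxidation state of +2 for mercury.
Hg sits in group 12, so the d-electron count is 12 − 2 = 10.
Coordination number: 3.
Three ligands around a d¹⁰ centre minimise repulsion in a trigonal-planar arrangement.

trigonal planar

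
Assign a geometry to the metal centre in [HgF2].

linear

Ligand charges: each fluoride is −1. With an overall charge of 0 the mercury centre must be in the +2 oxidation state.
Hg sits in group 12, so the d-electron count is 12 − 2 = 10.
With 2 monodentate ligands the coordination number is 2.
A d¹⁰ ion with only two ligands adopts a linear arrangement (sp hybridisation; no CFSE preference).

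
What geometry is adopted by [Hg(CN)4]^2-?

tetrahedral

Each cyanide is −1; balancing the −2 overall charge requires Hg(II).
Mercury is a group-12 element; Hg(II) is therefore d¹⁰.
Coordination number: 4.
A d¹⁰ ion has no crystal-field stabilisation preference between square planar and tetrahedral, so four ligands adopt the sterically favoured tetrahedral geometry.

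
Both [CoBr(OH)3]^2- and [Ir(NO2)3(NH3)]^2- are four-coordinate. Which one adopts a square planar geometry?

For [CoBr(OH)3]^2-: Summing ligand charges against the −2 overall charge gives an oxidation state of +2 for cobalt. Group 9 minus oxidation state 2 gives a d⁷ configuration. For a high-spin 3d d⁷ ion with weak-field ligands the small Δₜ gives little square-planar CFSE advantage, so four ligands adopt the sterically favoured tetrahedral geometry. → tetrahedral.
For [Ir(NO2)3(NH3)]^2-: Each nitro (N-bound nitrite) is −1; ammonia is neutral; balancing the −2 overall charge requires Ir(I). Group 9 minus oxidation state 1 gives a d⁸ configuration. A 5d d⁸ ion has a large crystal-field splitting; square planar leaves the high-energy d_{x²−y²} orbital empty and maximises CFSE. → square planar.

[Ir(NO2)3(NH3)]^2-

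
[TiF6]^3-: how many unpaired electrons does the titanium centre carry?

Ligand charges: each fluoride is −1. With an overall charge of −3 the titanium centre must be in the +3 oxidation state.
Group 4 minus oxidation state 3 gives a d¹ configuration.
In an octahedral field the d¹ configuration is t₂g¹e_g⁰ (only one arrangement possible), giving 1 unpaired electron.

1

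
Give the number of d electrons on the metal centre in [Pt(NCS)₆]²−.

d⁶

Each isothiocyanate is −1; balancing the −2 overall charge requires Pt(IV).
Platinum is a group-10 element; Pt(IV) is therefore d⁶.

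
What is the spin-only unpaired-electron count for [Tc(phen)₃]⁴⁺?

1,10-phenanthroline is neutral; balancing the +4 overall charge requires Tc(IV).
Technetium is a group-7 element; Tc(IV) is therefore d³.
Counting donor atoms: 3×1,10-phenanthroline (bidentate) → 6 donors. Coordination number = 6.
In an octahedral field the d³ configuration is t₂g³e_g⁰ (only one arrangement possible), giving 3 unpaired electrons.

3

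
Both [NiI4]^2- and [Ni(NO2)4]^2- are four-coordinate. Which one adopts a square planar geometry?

[Ni(NO2)4]^2-

For [NiI4]^2-: Each iodide is −1; balancing the −2 overall charge requires Ni(II). Group 10 minus oxidation state 2 gives a d⁸ configuration. Iodide is a weak-field ligand. With weak-field ligands the CFSE gain from square planar is small, so a 3d d⁸ ion takes the sterically preferred tetrahedral geometry. → tetrahedral.
For [Ni(NO2)4]^2-: Summing ligand charges against the −2 overall charge gives an oxidation state of +2 for nickel. Ni sits in group 10, so the d-electron count is 10 − 2 = 8. Nitro (N-bound nitrite) is a strong-field ligand (high in the spectrochemical series). A 3d d⁸ ion with strong-field ligands gains enough CFSE to favour square planar over tetrahedral. → square planar.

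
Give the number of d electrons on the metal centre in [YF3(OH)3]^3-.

d⁰

Ligand charges: each fluoride is −1; each hydroxide is −1. With an overall charge of −3 the yttrium centre must be in the +3 oxidation state.
Y sits in group 3, so the d-electron count is 3 − 3 = 0.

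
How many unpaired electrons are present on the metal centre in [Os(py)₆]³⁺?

1 unpaired electron

Ligand charges: pyridine is neutral. With an overall charge of +3 the osmium centre must be in the +3 oxidation state.
Osmium is a group-8 element; Os(III) is therefore d⁵.
The spin state decides the count: a 5d ion has a large Δₒ and is invariably low-spin.
An octahedral low-spin d⁵ ion is t₂g⁵e_g⁰, giving 1 unpaired electron.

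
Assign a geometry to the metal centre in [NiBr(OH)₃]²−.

Ligand charges: each bromide is −1; each hydroxide is −1. With an overall charge of −2 the nickel centre must be in the +2 oxidation state.
Nickel is a group-10 element; Ni(II) is therefore d⁸.
With 4 monodentate ligands the coordination number is 4.
Bromide and hydroxide are weak-field ligands.
With weak-field ligands the CFSE gain from square planar is small, so a 3d d⁸ ion takes the sterically preferred tetrahedral geometry.

tetrahedral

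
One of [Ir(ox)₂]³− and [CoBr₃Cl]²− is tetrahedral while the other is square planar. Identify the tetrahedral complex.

For [Ir(ox)₂]³−: Each oxalate is −2; balancing the −3 overall charge requires Ir(I). Iridium is a group-9 element; Ir(I) is therefore d⁸. A 5d d⁸ ion has a large crystal-field splitting; square planar leaves the high-energy d_{x²−y²} orbital empty and maximises CFSE. → square planar.
For [CoBr₃Cl]²−: Summing ligand charges against the −2 overall charge gives an oxidation state of +2 for cobalt. Cobalt is a group-9 element; Co(II) is therefore d⁷. For a high-spin 3d d⁷ ion with weak-field ligands the small Δₜ gives little square-planar CFSE advantage, so four ligands adopt the sterically favoured tetrahedral geometry. → tetrahedral.

[CoBr₃Cl]²−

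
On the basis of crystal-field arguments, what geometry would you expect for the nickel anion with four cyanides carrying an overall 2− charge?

Ligand charges: each cyanide is −1. With an overall charge of −2 the nickel centre must be in the +2 oxidation state.
Nickel is a group-10 element; Ni(II) is therefore d⁸.
Coordination number: 4.
Cyanide is a strong-field ligand (high in the spectrochemical series).
A 3d d⁸ ion with strong-field ligands gains enough CFSE to favour square planar over tetrahedral.

square planar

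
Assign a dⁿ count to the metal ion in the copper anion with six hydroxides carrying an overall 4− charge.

d⁹

Ligand charges: each hydroxide is −1. With an overall charge of −4 the copper centre must be in the +2 oxidation state.
Cu sits in group 11, so the d-electron count is 11 − 2 = 9.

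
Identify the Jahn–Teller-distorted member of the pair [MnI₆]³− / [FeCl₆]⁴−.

[MnI₆]³−

[MnI₆]³−: Ligand charges: each iodide is −1. With an overall charge of −3 the manganese centre must be in the +3 oxidation state. Mn sits in group 7, so the d-electron count is 7 − 3 = 4. Iodide is a weak-field ligand for a first-row metal, so the complex is high-spin. The t₂g³e_g¹ (high-spin) configuration has an unevenly filled e_g set; the Jahn–Teller theorem predicts a tetragonal distortion (typically axial elongation) to lift the degeneracy.
[FeCl₆]⁴−: Ligand charges: each chloride is −1. With an overall charge of −4 the iron centre must be in the +2 oxidation state. Group 8 minus oxidation state 2 gives a d⁶ configuration. Chloride is a weak-field ligand for a first-row metal, so the complex is high-spin. The d⁶ configuration leaves the e_g set evenly filled (or empty) — no strong Jahn–Teller driving force.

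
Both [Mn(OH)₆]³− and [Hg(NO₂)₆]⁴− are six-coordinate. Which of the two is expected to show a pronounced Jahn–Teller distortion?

[Mn(OH)₆]³−: Summing ligand charges against the −3 overall charge gives an oxidation state of +3 for manganese. Mn sits in group 7, so the d-electron count is 7 − 3 = 4. Hydroxide is a weak-field ligand for a first-row metal, so the complex is high-spin. The t₂g³e_g¹ (high-spin) configuration has an unevenly filled e_g set; the Jahn–Teller theorem predicts a tetragonal distortion (typically axial elongation) to lift the degeneracy.
[Hg(NO₂)₆]⁴−: Ligand charges: each nitro (N-bound nitrite) is −1. With an overall charge of −4 the mercury centre must be in the +2 oxidation state. Hg sits in group 12, so the d-electron count is 12 − 2 = 10. The d¹⁰ configuration leaves the e_g set evenly filled (or empty) — no strong Jahn–Teller driving force.

[Mn(OH)₆]³−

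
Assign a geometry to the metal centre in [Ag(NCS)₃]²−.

Summing ligand charges against the −2 overall charge gives an oxidation state of +1 for silver.
Ag sits in group 11, so the d-electron count is 11 − 1 = 10.
With 3 monodentate ligands the coordination number is 3.
Three ligands around a d¹⁰ centre minimise repulsion in a trigonal-planar arrangement.

trigonal planar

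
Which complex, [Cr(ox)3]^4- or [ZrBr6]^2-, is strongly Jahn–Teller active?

[Cr(ox)3]^4-: Ligand charges: each oxalate is −2. With an overall charge of −4 the chromium centre must be in the +2 oxidation state. Cr sits in group 6, so the d-electron count is 6 − 2 = 4. Oxalate is a weak-field ligand for a first-row metal, so the complex is high-spin. The t₂g³e_g¹ (high-spin) configuration has an unevenly filled e_g set; the Jahn–Teller theorem predicts a tetragonal distortion (typically axial elongation) to lift the degeneracy.
[ZrBr6]^2-: Summing ligand charges against the −2 overall charge gives an oxidation state of +4 for zirconium. Zr sits in group 4, so the d-electron count is 4 − 4 = 0. The d⁰ configuration leaves the e_g set evenly filled (or empty) — no strong Jahn–Teller driving force.

[Cr(ox)3]^4-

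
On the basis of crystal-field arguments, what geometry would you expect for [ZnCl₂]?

Ligand charges: each chloride is −1. With an overall charge of 0 the zinc centre must be in the +2 oxidation state.
Zinc is a group-12 element; Zn(II) is therefore d¹⁰.
Coordination number: 2.
A d¹⁰ ion with only two ligands adopts a linear arrangement (sp hybridisation; no CFSE preference).

linear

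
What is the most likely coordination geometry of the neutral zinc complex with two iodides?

Ligand charges: each iodide is −1. With an overall charge of 0 the zinc centre must be in the +2 oxidation state.
Zinc is a group-12 element; Zn(II) is therefore d¹⁰.
Coordination number: 2.
A d¹⁰ ion with only two ligands adopts a linear arrangement (sp hybridisation; no CFSE preference).

linear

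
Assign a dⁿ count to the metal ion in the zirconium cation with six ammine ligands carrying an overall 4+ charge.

Ligand charges: ammonia is neutral. With an overall charge of +4 the zirconium centre must be in the +4 oxidation state.
Group 4 minus oxidation state 4 gives a d⁰ configuration.

d⁰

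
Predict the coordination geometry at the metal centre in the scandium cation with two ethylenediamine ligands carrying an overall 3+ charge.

Summing ligand charges against the +3 overall charge gives an oxidation state of +3 for scandium.
Scandium is a group-3 element; Sc(III) is therefore d⁰.
Counting donor atoms: 2×ethylenediamine (bidentate) → 4 donors. Coordination number = 4.
A d⁰ ion has no crystal-field stabilisation preference between square planar and tetrahedral, so four ligands adopt the sterically favoured tetrahedral geometry.

tetrahedral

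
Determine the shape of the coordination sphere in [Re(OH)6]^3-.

Each hydroxide is −1; balancing the −3 overall charge requires Re(III).
Group 7 minus oxidation state 3 gives a d⁴ configuration.
Coordination number: 6.
Six donors around a single metal centre give an octahedral coordination sphere.

octahedral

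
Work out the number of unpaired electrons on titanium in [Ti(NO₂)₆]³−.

Ligand charges: each nitro (N-bound nitrite) is −1. With an overall charge of −3 the titanium centre must be in the +3 oxidation state.
Ti sits in group 4, so the d-electron count is 4 − 3 = 1.
In an octahedral field the d¹ configuration is t₂g¹e_g⁰ (only one arrangement possible), giving 1 unpaired electron.

1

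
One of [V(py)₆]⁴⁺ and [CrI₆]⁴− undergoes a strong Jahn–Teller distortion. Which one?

[V(py)₆]⁴⁺: Pyridine is neutral; balancing the +4 overall charge requires V(IV). V sits in group 5, so the d-electron count is 5 − 4 = 1. The d¹ configuration leaves the e_g set evenly filled (or empty) — no strong Jahn–Teller driving force.
[CrI₆]⁴−: Summing ligand charges against the −4 overall charge gives an oxidation state of +2 for chromium. Chromium is a group-6 element; Cr(II) is therefore d⁴. Iodide is a weak-field ligand for a first-row metal, so the complex is high-spin. The t₂g³e_g¹ (high-spin) configuration has an unevenly filled e_g set; the Jahn–Teller theorem predicts a tetragonal distortion (typically axial elongation) to lift the degeneracy.

[CrI₆]⁴−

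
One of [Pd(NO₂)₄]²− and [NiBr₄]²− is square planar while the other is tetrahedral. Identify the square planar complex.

For [Pd(NO₂)₄]²−: Ligand charges: each nitro (N-bound nitrite) is −1. With an overall charge of −2 the palladium centre must be in the +2 oxidation state. Group 10 minus oxidation state 2 gives a d⁸ configuration. A 4d d⁸ ion has a large crystal-field splitting; square planar leaves the high-energy d_{x²−y²} orbital empty and maximises CFSE. → square planar.
For [NiBr₄]²−: Each bromide is −1; balancing the −2 overall charge requires Ni(II). Group 10 minus oxidation state 2 gives a d⁸ configuration. Bromide is a weak-field ligand. With weak-field ligands the CFSE gain from square planar is small, so a 3d d⁸ ion takes the sterically preferred tetrahedral geometry. → tetrahedral.

[Pd(NO₂)₄]²−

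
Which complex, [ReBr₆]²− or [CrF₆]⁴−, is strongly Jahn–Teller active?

[ReBr₆]²−: Summing ligand charges against the −2 overall charge gives an oxidation state of +4 for rhenium. Re sits in group 7, so the d-electron count is 7 − 4 = 3. The d³ configuration leaves the e_g set evenly filled (or empty) — no strong Jahn–Teller driving force.
[CrF₆]⁴−: Summing ligand charges against the −4 overall charge gives an oxidation state of +2 for chromium. Cr sits in group 6, so the d-electron count is 6 − 2 = 4. Fluoride is a weak-field ligand for a first-row metal, so the complex is high-spin. The t₂g³e_g¹ (high-spin) configuration has an unevenly filled e_g set; the Jahn–Teller theorem predicts a tetragonal distortion (typically axial elongation) to lift the degeneracy.

[CrF₆]⁴−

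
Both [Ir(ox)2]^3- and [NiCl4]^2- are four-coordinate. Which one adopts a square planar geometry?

[Ir(ox)2]^3-

For [Ir(ox)2]^3-: Ligand charges: each oxalate is −2. With an overall charge of −3 the iridium centre must be in the +1 oxidation state. Ir sits in group 9, so the d-electron count is 9 − 1 = 8. A 5d d⁸ ion has a large crystal-field splitting; square planar leaves the high-energy d_{x²−y²} orbital empty and maximises CFSE. → square planar.
For [NiCl4]^2-: Summing ligand charges against the −2 overall charge gives an oxidation state of +2 for nickel. Ni sits in group 10, so the d-electron count is 10 − 2 = 8. Chloride is a weak-field ligand. With weak-field ligands the CFSE gain from square planar is small, so a 3d d⁸ ion takes the sterically preferred tetrahedral geometry. → tetrahedral.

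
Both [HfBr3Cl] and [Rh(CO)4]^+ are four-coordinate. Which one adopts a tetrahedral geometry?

[HfBr3Cl]

For [HfBr3Cl]: Summing ligand charges against the 0 overall charge gives an oxidation state of +4 for hafnium. Group 4 minus oxidation state 4 gives a d⁰ configuration. A d⁰ ion has no crystal-field stabilisation preference between square planar and tetrahedral, so four ligands adopt the sterically favoured tetrahedral geometry. → tetrahedral.
For [Rh(CO)4]^+: Ligand charges: carbonyl is neutral. With an overall charge of +1 the rhodium centre must be in the +1 oxidation state. Rh sits in group 9, so the d-electron count is 9 − 1 = 8. A 4d d⁸ ion has a large crystal-field splitting; square planar leaves the high-energy d_{x²−y²} orbital empty and maximises CFSE. → square planar.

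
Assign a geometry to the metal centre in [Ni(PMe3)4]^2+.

square planar

Trimethylphosphine is neutral; balancing the +2 overall charge requires Ni(II).
Group 10 minus oxidation state 2 gives a d⁸ configuration.
Coordination number: 4.
Trimethylphosphine is a strong-field ligand (high in the spectrochemical series).
A 3d d⁸ ion with strong-field ligands gains enough CFSE to favour square planar over tetrahedral.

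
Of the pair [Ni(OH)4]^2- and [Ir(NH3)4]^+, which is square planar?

[Ir(NH3)4]^+

For [Ni(OH)4]^2-: Each hydroxide is −1; balancing the −2 overall charge requires Ni(II). Group 10 minus oxidation state 2 gives a d⁸ configuration. Hydroxide is a weak-field ligand. With weak-field ligands the CFSE gain from square planar is small, so a 3d d⁸ ion takes the sterically preferred tetrahedral geometry. → tetrahedral.
For [Ir(NH3)4]^+: Ligand charges: ammonia is neutral. With an overall charge of +1 the iridium centre must be in the +1 oxidation state. Group 9 minus oxidation state 1 gives a d⁸ configuration. A 5d d⁸ ion has a large crystal-field splitting; square planar leaves the high-energy d_{x²−y²} orbital empty and maximises CFSE. → square planar.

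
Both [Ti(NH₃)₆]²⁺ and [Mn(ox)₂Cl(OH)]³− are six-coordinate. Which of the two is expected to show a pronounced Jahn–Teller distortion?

[Ti(NH₃)₆]²⁺: Ammonia is neutral; balancing the +2 overall charge requires Ti(II). Titanium is a group-4 element; Ti(II) is therefore d². The d² configuration leaves the e_g set evenly filled (or empty) — no strong Jahn–Teller driving force.
[Mn(ox)₂Cl(OH)]³−: Each oxalate is −2; each chloride is −1; each hydroxide is −1; balancing the −3 overall charge requires Mn(III). Mn sits in group 7, so the d-electron count is 7 − 3 = 4. Chloride, hydroxide, and oxalate are weak-field ligands for a first-row metal, so the complex is high-spin. The t₂g³e_g¹ (high-spin) configuration has an unevenly filled e_g set; the Jahn–Teller theorem predicts a tetragonal distortion (typically axial elongation) to lift the degeneracy.

[Mn(ox)₂Cl(OH)]³−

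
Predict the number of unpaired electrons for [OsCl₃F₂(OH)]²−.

2 unpaired electrons

Summing ligand charges against the −2 overall charge gives an oxidation state of +4 for osmium.
Osmium is a group-8 element; Os(IV) is therefore d⁴.
The spin state decides the count: a 5d ion has a large Δₒ and is invariably low-spin.
An octahedral low-spin d⁴ ion is t₂g⁴e_g⁰, giving 2 unpaired electrons.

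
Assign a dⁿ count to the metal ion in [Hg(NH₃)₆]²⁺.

Ammonia is neutral; balancing the +2 overall charge requires Hg(II).
Mercury is a group-12 element; Hg(II) is therefore d¹⁰.

d¹⁰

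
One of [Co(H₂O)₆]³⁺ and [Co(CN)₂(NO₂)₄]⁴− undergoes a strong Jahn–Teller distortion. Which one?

[Co(CN)₂(NO₂)₄]⁴−

[Co(H₂O)₆]³⁺: Summing ligand charges against the +3 overall charge gives an oxidation state of +3 for cobalt. Cobalt is a group-9 element; Co(III) is therefore d⁶. Co(III) has an exceptionally large octahedral splitting and is low-spin with essentially every ligand except fluoride. The d⁶ configuration leaves the e_g set evenly filled (or empty) — no strong Jahn–Teller driving force.
[Co(CN)₂(NO₂)₄]⁴−: Summing ligand charges against the −4 overall charge gives an oxidation state of +2 for cobalt. Group 9 minus oxidation state 2 gives a d⁷ configuration. Cyanide and nitro (N-bound nitrite) are strong-field ligands (high in the spectrochemical series) for a first-row metal, so the complex is low-spin. The t₂g⁶e_g¹ (low-spin) configuration has an unevenly filled e_g set; the Jahn–Teller theorem predicts a tetragonal distortion (typically axial elongation) to lift the degeneracy.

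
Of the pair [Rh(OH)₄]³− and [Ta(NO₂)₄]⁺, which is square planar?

For [Rh(OH)₄]³−: Summing ligand charges against the −3 overall charge gives an oxidation state of +1 for rhodium. Rhodium is a group-9 element; Rh(I) is therefore d⁸. A 4d d⁸ ion has a large crystal-field splitting; square planar leaves the high-energy d_{x²−y²} orbital empty and maximises CFSE. → square planar.
For [Ta(NO₂)₄]⁺: Each nitro (N-bound nitrite) is −1; balancing the +1 overall charge requires Ta(V). Tantalum is a group-5 element; Ta(V) is therefore d⁰. A d⁰ ion has no crystal-field stabilisation preference between square planar and tetrahedral, so four ligands adopt the sterically favoured tetrahedral geometry. → tetrahedral.

[Rh(OH)₄]³−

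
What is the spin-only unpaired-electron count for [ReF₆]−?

Ligand charges: each fluoride is −1. With an overall charge of −1 the rhenium centre must be in the +5 oxidation state.
Rhenium is a group-7 element; Re(V) is therefore d².
In an octahedral field the d² configuration is t₂g²e_g⁰ (only one arrangement possible), giving 2 unpaired electrons.

2 unpaired electrons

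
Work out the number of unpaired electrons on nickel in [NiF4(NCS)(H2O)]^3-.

Each fluoride is −1; each isothiocyanate is −1; water is neutral; balancing the −3 overall charge requires Ni(II).
Group 10 minus oxidation state 2 gives a d⁸ configuration.
In an octahedral field the d⁸ configuration is t₂g⁶e_g² (only one arrangement possible), giving 2 unpaired electrons.

2 unpaired electrons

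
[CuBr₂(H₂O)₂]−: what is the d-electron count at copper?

d¹⁰

Summing ligand charges against the −1 overall charge gives an oxidation state of +1 for copper.
Copper is a group-11 element; Cu(I) is therefore d¹⁰.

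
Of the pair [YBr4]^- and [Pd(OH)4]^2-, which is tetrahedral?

[YBr4]^-

For [YBr4]^-: Each bromide is −1; balancing the −1 overall charge requires Y(III). Group 3 minus oxidation state 3 gives a d⁰ configuration. A d⁰ ion has no crystal-field stabilisation preference between square planar and tetrahedral, so four ligands adopt the sterically favoured tetrahedral geometry. → tetrahedral.
For [Pd(OH)4]^2-: Summing ligand charges against the −2 overall charge gives an oxidation state of +2 for palladium. Group 10 minus oxidation state 2 gives a d⁸ configuration. A 4d d⁸ ion has a large crystal-field splitting; square planar leaves the high-energy d_{x²−y²} orbital empty and maximises CFSE. → square planar.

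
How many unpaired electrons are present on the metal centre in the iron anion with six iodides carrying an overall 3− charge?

5

Summing ligand charges against the −3 overall charge gives an oxidation state of +3 for iron.
Iron is a group-8 element; Fe(III) is therefore d⁵.
The spin state decides the count: Iodide is a weak-field ligand for a first-row metal, so the complex is high-spin.
An octahedral high-spin d⁵ ion is t₂g³e_g², giving 5 unpaired electrons.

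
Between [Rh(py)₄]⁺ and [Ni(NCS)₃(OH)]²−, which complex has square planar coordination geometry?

For [Rh(py)₄]⁺: Summing ligand charges against the +1 overall charge gives an oxidation state of +1 for rhodium. Group 9 minus oxidation state 1 gives a d⁸ configuration. A 4d d⁸ ion has a large crystal-field splitting; square planar leaves the high-energy d_{x²−y²} orbital empty and maximises CFSE. → square planar.
For [Ni(NCS)₃(OH)]²−: Ligand charges: each isothiocyanate is −1; each hydroxide is −1. With an overall charge of −2 the nickel centre must be in the +2 oxidation state. Ni sits in group 10, so the d-electron count is 10 − 2 = 8. Hydroxide and isothiocyanate are weak-field ligands. With weak-field ligands the CFSE gain from square planar is small, so a 3d d⁸ ion takes the sterically preferred tetrahedral geometry. → tetrahedral.

[Rh(py)₄]⁺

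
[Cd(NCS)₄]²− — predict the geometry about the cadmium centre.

Each isothiocyanate is −1; balancing the −2 overall charge requires Cd(II).
Cadmium is a group-12 element; Cd(II) is therefore d¹⁰.
Coordination number: 4.
A d¹⁰ ion has no crystal-field stabilisation preference between square planar and tetrahedral, so four ligands adopt the sterically favoured tetrahedral geometry.

tetrahedral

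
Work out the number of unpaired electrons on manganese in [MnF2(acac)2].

3

Summing ligand charges against the 0 overall charge gives an oxidation state of +4 for manganese.
Mn sits in group 7, so the d-electron count is 7 − 4 = 3.
Counting donor atoms: 2×fluoride (monodentate) → 2 donors; 2×acetylacetonate (bidentate) → 4 donors. Coordination number = 6.
In an octahedral field the d³ configuration is t₂g³e_g⁰ (only one arrangement possible), giving 3 unpaired electrons.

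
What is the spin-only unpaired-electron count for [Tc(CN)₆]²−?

Summing ligand charges against the −2 overall charge gives an oxidation state of +4 for technetium.
Technetium is a group-7 element; Tc(IV) is therefore d³.
In an octahedral field the d³ configuration is t₂g³e_g⁰ (only one arrangement possible), giving 3 unpaired electrons.

3 unpaired electrons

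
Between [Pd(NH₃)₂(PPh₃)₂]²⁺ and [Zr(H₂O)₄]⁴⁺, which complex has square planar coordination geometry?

For [Pd(NH₃)₂(PPh₃)₂]²⁺: Ammonia is neutral; triphenylphosphine is neutral; balancing the +2 overall charge requires Pd(II). Group 10 minus oxidation state 2 gives a d⁸ configuration. A 4d d⁸ ion has a large crystal-field splitting; square planar leaves the high-energy d_{x²−y²} orbital empty and maximises CFSE. → square planar.
For [Zr(H₂O)₄]⁴⁺: Ligand charges: water is neutral. With an overall charge of +4 the zirconium centre must be in the +4 oxidation state. Group 4 minus oxidation state 4 gives a d⁰ configuration. A d⁰ ion has no crystal-field stabilisation preference between square planar and tetrahedral, so four ligands adopt the sterically favoured tetrahedral geometry. → tetrahedral.

[Pd(NH₃)₂(PPh₃)₂]²⁺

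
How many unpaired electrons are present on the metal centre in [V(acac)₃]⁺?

1 unpaired electron

Each acetylacetonate is −1; balancing the +1 overall charge requires V(IV).
Vanadium is a group-5 element; V(IV) is therefore d¹.
Counting donor atoms: 3×acetylacetonate (bidentate) → 6 donors. Coordination number = 6.
In an octahedral field the d¹ configuration is t₂g¹e_g⁰ (only one arrangement possible), giving 1 unpaired electron.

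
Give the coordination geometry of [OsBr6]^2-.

octahedral

Each bromide is −1; balancing the −2 overall charge requires Os(IV).
Osmium is a group-8 element; Os(IV) is therefore d⁴.
Coordination number: 6.
Six donors around a single metal centre give an octahedral coordination sphere.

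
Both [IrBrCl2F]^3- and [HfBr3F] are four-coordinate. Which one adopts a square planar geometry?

For [IrBrCl2F]^3-: Ligand charges: each bromide is −1; each chloride is −1; each fluoride is −1. With an overall charge of −3 the iridium centre must be in the +1 oxidation state. Ir sits in group 9, so the d-electron count is 9 − 1 = 8. A 5d d⁸ ion has a large crystal-field splitting; square planar leaves the high-energy d_{x²−y²} orbital empty and maximises CFSE. → square planar.
For [HfBr3F]: Each bromide is −1; each fluoride is −1; balancing the 0 overall charge requires Hf(IV). Hafnium is a group-4 element; Hf(IV) is therefore d⁰. A d⁰ ion has no crystal-field stabilisation preference between square planar and tetrahedral, so four ligands adopt the sterically favoured tetrahedral geometry. → tetrahedral.

[IrBrCl2F]^3-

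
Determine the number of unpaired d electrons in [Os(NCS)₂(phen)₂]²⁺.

Ligand charges: each isothiocyanate is −1; 1,10-phenanthroline is neutral. With an overall charge of +2 the osmium centre must be in the +4 oxidation state.
Group 8 minus oxidation state 4 gives a d⁴ configuration.
Counting donor atoms: 2×isothiocyanate (monodentate) → 2 donors; 2×1,10-phenanthroline (bidentate) → 4 donors. Coordination number = 6.
The spin state decides the count: a 5d ion has a large Δₒ and is invariably low-spin.
An octahedral low-spin d⁴ ion is t₂g⁴e_g⁰, giving 2 unpaired electrons.

2 unpaired electrons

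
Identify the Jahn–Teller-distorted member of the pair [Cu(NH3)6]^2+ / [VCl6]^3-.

[Cu(NH3)6]^2+: Summing ligand charges against the +2 overall charge gives an oxidation state of +2 for copper. Copper is a group-11 element; Cu(II) is therefore d⁹. The t₂g⁶e_g³ configuration has an unevenly filled e_g set; the Jahn–Teller theorem predicts a tetragonal distortion (typically axial elongation) to lift the degeneracy.
[VCl6]^3-: Summing ligand charges against the −3 overall charge gives an oxidation state of +3 for vanadium. Vanadium is a group-5 element; V(III) is therefore d². The d² configuration leaves the e_g set evenly filled (or empty) — no strong Jahn–Teller driving force.

[Cu(NH3)6]^2+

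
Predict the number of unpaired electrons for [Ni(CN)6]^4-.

2

Summing ligand charges against the −4 overall charge gives an oxidation state of +2 for nickel.
Group 10 minus oxidation state 2 gives a d⁸ configuration.
In an octahedral field the d⁸ configuration is t₂g⁶e_g² (only one arrangement possible), giving 2 unpaired electrons.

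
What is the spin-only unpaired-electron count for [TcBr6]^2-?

Summing ligand charges against the −2 overall charge gives an oxidation state of +4 for technetium.
Technetium is a group-7 element; Tc(IV) is therefore d³.
In an octahedral field the d³ configuration is t₂g³e_g⁰ (only one arrangement possible), giving 3 unpaired electrons.

3 unpaired electrons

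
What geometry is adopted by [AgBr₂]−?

linear

Ligand charges: each bromide is −1. With an overall charge of −1 the silver centre must be in the +1 oxidation state.
Ag sits in group 11, so the d-electron count is 11 − 1 = 10.
With 2 monodentate ligands the coordination number is 2.
A d¹⁰ ion with only two ligands adopts a linear arrangement (sp hybridisation; no CFSE preference).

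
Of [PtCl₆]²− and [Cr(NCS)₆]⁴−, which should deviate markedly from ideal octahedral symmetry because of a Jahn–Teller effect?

[Cr(NCS)₆]⁴−

[PtCl₆]²−: Ligand charges: each chloride is −1. With an overall charge of −2 the platinum centre must be in the +4 oxidation state. Group 10 minus oxidation state 4 gives a d⁶ configuration. A 5d ion has a large Δₒ and is invariably low-spin. The d⁶ configuration leaves the e_g set evenly filled (or empty) — no strong Jahn–Teller driving force.
[Cr(NCS)₆]⁴−: Each isothiocyanate is −1; balancing the −4 overall charge requires Cr(II). Cr sits in group 6, so the d-electron count is 6 − 2 = 4. Isothiocyanate is a weak-field ligand for a first-row metal, so the complex is high-spin. The t₂g³e_g¹ (high-spin) configuration has an unevenly filled e_g set; the Jahn–Teller theorem predicts a tetragonal distortion (typically axial elongation) to lift the degeneracy.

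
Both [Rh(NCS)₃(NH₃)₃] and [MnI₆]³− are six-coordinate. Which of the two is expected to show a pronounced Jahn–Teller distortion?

[MnI₆]³−

[Rh(NCS)₃(NH₃)₃]: Each isothiocyanate is −1; ammonia is neutral; balancing the 0 overall charge requires Rh(III). Rh sits in group 9, so the d-electron count is 9 − 3 = 6. A 4d ion has a large Δₒ and is invariably low-spin. The d⁶ configuration leaves the e_g set evenly filled (or empty) — no strong Jahn–Teller driving force.
[MnI₆]³−: Summing ligand charges against the −3 overall charge gives an oxidation state of +3 for manganese. Manganese is a group-7 element; Mn(III) is therefore d⁴. Iodide is a weak-field ligand for a first-row metal, so the complex is high-spin. The t₂g³e_g¹ (high-spin) configuration has an unevenly filled e_g set; the Jahn–Teller theorem predicts a tetragonal distortion (typically axial elongation) to lift the degeneracy.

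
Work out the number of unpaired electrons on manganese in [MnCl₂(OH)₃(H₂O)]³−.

5

Each chloride is −1; each hydroxide is −1; water is neutral; balancing the −3 overall charge requires Mn(II).
Mn sits in group 7, so the d-electron count is 7 − 2 = 5.
The spin state decides the count: Chloride and hydroxide are weak-field ligands for a first-row metal, so the complex is high-spin.
An octahedral high-spin d⁵ ion is t₂g³e_g², giving 5 unpaired electrons.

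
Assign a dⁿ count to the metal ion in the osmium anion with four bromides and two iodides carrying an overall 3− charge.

d5

Ligand charges: each bromide is −1; each iodide is −1. With an overall charge of −3 the osmium centre must be in the +3 oxidation state.
Osmium is a group-8 element; Os(III) is therefore d⁵.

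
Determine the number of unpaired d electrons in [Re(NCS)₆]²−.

3

Ligand charges: each isothiocyanate is −1. With an overall charge of −2 the rhenium centre must be in the +4 oxidation state.
Re sits in group 7, so the d-electron count is 7 − 4 = 3.
In an octahedral field the d³ configuration is t₂g³e_g⁰ (only one arrangement possible), giving 3 unpaired electrons.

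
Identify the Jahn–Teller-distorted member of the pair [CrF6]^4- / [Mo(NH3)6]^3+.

[CrF6]^4-: Each fluoride is −1; balancing the −4 overall charge requires Cr(II). Cr sits in group 6, so the d-electron count is 6 − 2 = 4. Fluoride is a weak-field ligand for a first-row metal, so the complex is high-spin. The t₂g³e_g¹ (high-spin) configuration has an unevenly filled e_g set; the Jahn–Teller theorem predicts a tetragonal distortion (typically axial elongation) to lift the degeneracy.
[Mo(NH3)6]^3+: Ligand charges: ammonia is neutral. With an overall charge of +3 the molybdenum centre must be in the +3 oxidation state. Mo sits in group 6, so the d-electron count is 6 − 3 = 3. The d³ configuration leaves the e_g set evenly filled (or empty) — no strong Jahn–Teller driving force.

[CrF6]^4-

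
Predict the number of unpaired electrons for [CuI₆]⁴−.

Each iodide is −1; balancing the −4 overall charge requires Cu(II).
Cu sits in group 11, so the d-electron count is 11 − 2 = 9.
In an octahedral field the d⁹ configuration is t₂g⁶e_g³ (only one arrangement possible), giving 1 unpaired electron.

1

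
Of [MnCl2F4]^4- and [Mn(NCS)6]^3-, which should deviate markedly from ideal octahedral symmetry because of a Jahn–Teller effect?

[Mn(NCS)6]^3-

[MnCl2F4]^4-: Summing ligand charges against the −4 overall charge gives an oxidation state of +2 for manganese. Group 7 minus oxidation state 2 gives a d⁵ configuration. Chloride and fluoride are weak-field ligands for a first-row metal, so the complex is high-spin. The d⁵ configuration leaves the e_g set evenly filled (or empty) — no strong Jahn–Teller driving force.
[Mn(NCS)6]^3-: Each isothiocyanate is −1; balancing the −3 overall charge requires Mn(III). Mn sits in group 7, so the d-electron count is 7 − 3 = 4. Isothiocyanate is a weak-field ligand for a first-row metal, so the complex is high-spin. The t₂g³e_g¹ (high-spin) configuration has an unevenly filled e_g set; the Jahn–Teller theorem predicts a tetragonal distortion (typically axial elongation) to lift the degeneracy.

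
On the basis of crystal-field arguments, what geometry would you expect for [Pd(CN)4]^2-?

Ligand charges: each cyanide is −1. With an overall charge of −2 the palladium centre must be in the +2 oxidation state.
Group 10 minus oxidation state 2 gives a d⁸ configuration.
Coordination number: 4.
A 4d d⁸ ion has a large crystal-field splitting; square planar leaves the high-energy d_{x²−y²} orbital empty and maximises CFSE.

square planar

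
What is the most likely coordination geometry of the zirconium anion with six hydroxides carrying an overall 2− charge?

octahedral

Summing ligand charges against the −2 overall charge gives an oxidation state of +4 for zirconium.
Group 4 minus oxidation state 4 gives a d⁰ configuration.
Coordination number: 6.
Six donors around a single metal centre give an octahedral coordination sphere.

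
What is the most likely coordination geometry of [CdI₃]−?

Summing ligand charges against the −1 overall charge gives an oxidation state of +2 for cadmium.
Cadmium is a group-12 element; Cd(II) is therefore d¹⁰.
Coordination number: 3.
Three ligands around a d¹⁰ centre minimise repulsion in a trigonal-planar arrangement.

trigonal planar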